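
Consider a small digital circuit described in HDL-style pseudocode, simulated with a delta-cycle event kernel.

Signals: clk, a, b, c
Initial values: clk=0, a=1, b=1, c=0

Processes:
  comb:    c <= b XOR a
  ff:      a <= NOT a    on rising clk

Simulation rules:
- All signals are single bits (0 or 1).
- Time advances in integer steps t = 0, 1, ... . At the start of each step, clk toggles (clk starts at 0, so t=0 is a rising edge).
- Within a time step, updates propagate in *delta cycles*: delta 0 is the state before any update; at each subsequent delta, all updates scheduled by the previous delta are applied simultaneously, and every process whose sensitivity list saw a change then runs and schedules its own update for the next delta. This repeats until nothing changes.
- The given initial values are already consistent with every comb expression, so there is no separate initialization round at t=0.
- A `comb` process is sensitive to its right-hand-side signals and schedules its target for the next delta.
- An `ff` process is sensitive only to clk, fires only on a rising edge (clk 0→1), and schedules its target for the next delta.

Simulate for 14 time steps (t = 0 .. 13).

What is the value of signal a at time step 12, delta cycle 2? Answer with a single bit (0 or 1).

[bits: clk,a,b,c]
t=0: Δ0=0110 Δ1=1110 Δ2=1010 Δ3=1011 | 3Δ
t=1: Δ0=1011 Δ1=0011 | 1Δ
t=2: Δ0=0011 Δ1=1011 Δ2=1111 Δ3=1110 | 3Δ
t=3: Δ0=1110 Δ1=0110 | 1Δ
t=4: Δ0=0110 Δ1=1110 Δ2=1010 Δ3=1011 | 3Δ
t=5: Δ0=1011 Δ1=0011 | 1Δ
t=6: Δ0=0011 Δ1=1011 Δ2=1111 Δ3=1110 | 3Δ
t=7: Δ0=1110 Δ1=0110 | 1Δ
t=8: Δ0=0110 Δ1=1110 Δ2=1010 Δ3=1011 | 3Δ
t=9: Δ0=1011 Δ1=0011 | 1Δ
t=10: Δ0=0011 Δ1=1011 Δ2=1111 Δ3=1110 | 3Δ
t=11: Δ0=1110 Δ1=0110 | 1Δ
t=12: Δ0=0110 Δ1=1110 Δ2=1010 Δ3=1011 | 3Δ
t=13: Δ0=1011 Δ1=0011 | 1Δ

0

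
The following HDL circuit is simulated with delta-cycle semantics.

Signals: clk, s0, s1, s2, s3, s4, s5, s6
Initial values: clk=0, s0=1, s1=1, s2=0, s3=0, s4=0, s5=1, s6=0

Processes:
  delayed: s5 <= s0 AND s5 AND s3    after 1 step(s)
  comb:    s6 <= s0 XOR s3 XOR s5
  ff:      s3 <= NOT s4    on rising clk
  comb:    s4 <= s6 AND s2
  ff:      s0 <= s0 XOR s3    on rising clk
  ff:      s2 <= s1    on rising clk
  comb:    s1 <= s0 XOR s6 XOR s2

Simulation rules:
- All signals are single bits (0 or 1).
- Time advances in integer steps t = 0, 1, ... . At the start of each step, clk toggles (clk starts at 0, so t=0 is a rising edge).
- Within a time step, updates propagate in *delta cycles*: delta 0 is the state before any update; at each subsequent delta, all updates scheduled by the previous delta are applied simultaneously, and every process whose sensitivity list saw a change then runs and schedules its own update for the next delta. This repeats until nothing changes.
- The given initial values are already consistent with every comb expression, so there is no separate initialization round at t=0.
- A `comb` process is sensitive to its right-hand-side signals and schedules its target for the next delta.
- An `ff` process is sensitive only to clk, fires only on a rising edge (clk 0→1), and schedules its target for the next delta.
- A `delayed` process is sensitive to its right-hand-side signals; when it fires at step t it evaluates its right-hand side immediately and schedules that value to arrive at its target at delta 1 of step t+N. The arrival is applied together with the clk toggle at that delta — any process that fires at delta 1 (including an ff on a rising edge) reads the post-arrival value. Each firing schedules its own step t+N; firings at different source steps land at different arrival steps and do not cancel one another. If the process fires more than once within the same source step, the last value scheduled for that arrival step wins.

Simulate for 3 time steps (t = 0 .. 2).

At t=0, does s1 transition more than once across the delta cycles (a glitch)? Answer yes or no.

t=0 Δ0: s3=0 s6=0 s5=1 s0=1 s4=0 s1=1 s2=0 clk=0
  Δ1: clk:0→1
  Δ2: s3:0→1, s2:0→1
  Δ3: s6:0→1, s1:1→0
  Δ4: s4:0→1, s1:0→1
  (4Δ to stable)
t=1 Δ0: s3=1 s6=1 s5=1 s0=1 s4=1 s1=1 s2=1 clk=1
  Δ1: clk:1→0
  (1Δ to stable)
t=2 Δ0: s3=1 s6=1 s5=1 s0=1 s4=1 s1=1 s2=1 clk=0
  Δ1: clk:0→1
  Δ2: s3:1→0, s0:1→0
  Δ3: s1:1→0
  (3Δ to stable)

yes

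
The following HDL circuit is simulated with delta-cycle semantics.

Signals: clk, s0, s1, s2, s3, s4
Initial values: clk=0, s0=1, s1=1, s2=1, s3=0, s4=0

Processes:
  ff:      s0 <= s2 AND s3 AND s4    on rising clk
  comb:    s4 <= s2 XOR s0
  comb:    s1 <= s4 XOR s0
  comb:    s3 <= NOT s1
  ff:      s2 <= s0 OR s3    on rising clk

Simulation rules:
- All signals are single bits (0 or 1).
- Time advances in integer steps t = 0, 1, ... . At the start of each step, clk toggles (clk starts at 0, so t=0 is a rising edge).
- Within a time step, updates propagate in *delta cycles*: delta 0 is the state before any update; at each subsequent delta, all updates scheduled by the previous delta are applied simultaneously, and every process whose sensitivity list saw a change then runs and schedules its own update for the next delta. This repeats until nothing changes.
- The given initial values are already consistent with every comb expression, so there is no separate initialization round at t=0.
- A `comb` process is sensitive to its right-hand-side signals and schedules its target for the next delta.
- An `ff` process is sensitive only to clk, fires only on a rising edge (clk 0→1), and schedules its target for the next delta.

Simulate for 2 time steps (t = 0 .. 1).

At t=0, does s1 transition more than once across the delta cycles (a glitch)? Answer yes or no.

yes

t0.Δ0 s3=0 s2=1 s1=1 clk=0 s4=0 s0=1
t0.Δ1 s3=0 s2=1 s1=1 clk=1 s4=0 s0=1
t0.Δ2 s3=0 s2=1 s1=1 clk=1 s4=0 s0=0
t0.Δ3 s3=0 s2=1 s1=0 clk=1 s4=1 s0=0
t0.Δ4 s3=1 s2=1 s1=1 clk=1 s4=1 s0=0
t0.Δ5 s3=0 s2=1 s1=1 clk=1 s4=1 s0=0
t1.Δ0 s3=0 s2=1 s1=1 clk=1 s4=1 s0=0
t1.Δ1 s3=0 s2=1 s1=1 clk=0 s4=1 s0=0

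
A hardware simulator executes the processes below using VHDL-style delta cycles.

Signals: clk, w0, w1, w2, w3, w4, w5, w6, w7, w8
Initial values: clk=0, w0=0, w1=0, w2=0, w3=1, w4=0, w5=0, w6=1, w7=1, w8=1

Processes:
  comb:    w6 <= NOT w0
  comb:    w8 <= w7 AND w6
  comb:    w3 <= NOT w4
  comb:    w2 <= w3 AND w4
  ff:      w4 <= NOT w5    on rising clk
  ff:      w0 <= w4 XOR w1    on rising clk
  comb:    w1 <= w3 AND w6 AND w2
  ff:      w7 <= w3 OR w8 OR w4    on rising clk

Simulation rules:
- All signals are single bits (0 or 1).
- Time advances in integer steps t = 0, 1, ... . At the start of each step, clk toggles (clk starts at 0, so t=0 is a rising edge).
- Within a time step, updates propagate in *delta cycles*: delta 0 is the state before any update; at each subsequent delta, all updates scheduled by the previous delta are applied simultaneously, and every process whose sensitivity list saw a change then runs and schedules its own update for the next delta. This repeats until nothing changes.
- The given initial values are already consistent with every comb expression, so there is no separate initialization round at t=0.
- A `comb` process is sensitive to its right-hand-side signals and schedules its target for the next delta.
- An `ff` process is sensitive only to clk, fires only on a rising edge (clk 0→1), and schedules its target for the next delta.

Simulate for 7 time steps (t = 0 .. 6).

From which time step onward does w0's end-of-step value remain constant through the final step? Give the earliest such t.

[bits: w6,w8,w2,w1,w4,w7,w0,w5,w3,clk]
t=0: Δ0=1100010010 Δ1=1100010011 Δ2=1100110011 Δ3=1110110001 Δ4=1100110001 | 4Δ
t=1: Δ0=1100110001 Δ1=1100110000 | 1Δ
t=2: Δ0=1100110000 Δ1=1100110001 Δ2=1100111001 Δ3=0100111001 Δ4=0000111001 | 4Δ
t=3: Δ0=0000111001 Δ1=0000111000 | 1Δ
t=4: Δ0=0000111000 Δ1=0000111001 | 1Δ
t=5: Δ0=0000111001 Δ1=0000111000 | 1Δ
t=6: Δ0=0000111000 Δ1=0000111001 | 1Δ

2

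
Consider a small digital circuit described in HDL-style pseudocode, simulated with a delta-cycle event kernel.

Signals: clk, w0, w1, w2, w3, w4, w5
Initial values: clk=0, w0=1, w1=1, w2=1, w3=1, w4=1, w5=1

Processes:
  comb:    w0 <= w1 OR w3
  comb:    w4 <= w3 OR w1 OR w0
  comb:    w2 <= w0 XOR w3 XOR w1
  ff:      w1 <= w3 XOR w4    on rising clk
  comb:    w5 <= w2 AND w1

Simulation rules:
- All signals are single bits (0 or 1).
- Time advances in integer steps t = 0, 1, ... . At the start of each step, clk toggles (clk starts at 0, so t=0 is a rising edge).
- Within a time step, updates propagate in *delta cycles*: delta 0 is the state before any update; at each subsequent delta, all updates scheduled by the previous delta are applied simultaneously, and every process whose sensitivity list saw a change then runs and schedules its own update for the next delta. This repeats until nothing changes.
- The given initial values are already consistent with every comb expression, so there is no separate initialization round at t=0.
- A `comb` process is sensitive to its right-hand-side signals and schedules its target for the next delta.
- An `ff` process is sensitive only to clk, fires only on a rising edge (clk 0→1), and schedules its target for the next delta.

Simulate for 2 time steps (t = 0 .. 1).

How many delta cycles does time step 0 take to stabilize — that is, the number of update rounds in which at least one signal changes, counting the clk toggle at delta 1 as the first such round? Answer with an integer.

3

t0.Δ0 w0=1 w3=1 clk=0 w4=1 w1=1 w2=1 w5=1
t0.Δ1 w0=1 w3=1 clk=1 w4=1 w1=1 w2=1 w5=1
t0.Δ2 w0=1 w3=1 clk=1 w4=1 w1=0 w2=1 w5=1
t0.Δ3 w0=1 w3=1 clk=1 w4=1 w1=0 w2=0 w5=0
t1.Δ0 w0=1 w3=1 clk=1 w4=1 w1=0 w2=0 w5=0
t1.Δ1 w0=1 w3=1 clk=0 w4=1 w1=0 w2=0 w5=0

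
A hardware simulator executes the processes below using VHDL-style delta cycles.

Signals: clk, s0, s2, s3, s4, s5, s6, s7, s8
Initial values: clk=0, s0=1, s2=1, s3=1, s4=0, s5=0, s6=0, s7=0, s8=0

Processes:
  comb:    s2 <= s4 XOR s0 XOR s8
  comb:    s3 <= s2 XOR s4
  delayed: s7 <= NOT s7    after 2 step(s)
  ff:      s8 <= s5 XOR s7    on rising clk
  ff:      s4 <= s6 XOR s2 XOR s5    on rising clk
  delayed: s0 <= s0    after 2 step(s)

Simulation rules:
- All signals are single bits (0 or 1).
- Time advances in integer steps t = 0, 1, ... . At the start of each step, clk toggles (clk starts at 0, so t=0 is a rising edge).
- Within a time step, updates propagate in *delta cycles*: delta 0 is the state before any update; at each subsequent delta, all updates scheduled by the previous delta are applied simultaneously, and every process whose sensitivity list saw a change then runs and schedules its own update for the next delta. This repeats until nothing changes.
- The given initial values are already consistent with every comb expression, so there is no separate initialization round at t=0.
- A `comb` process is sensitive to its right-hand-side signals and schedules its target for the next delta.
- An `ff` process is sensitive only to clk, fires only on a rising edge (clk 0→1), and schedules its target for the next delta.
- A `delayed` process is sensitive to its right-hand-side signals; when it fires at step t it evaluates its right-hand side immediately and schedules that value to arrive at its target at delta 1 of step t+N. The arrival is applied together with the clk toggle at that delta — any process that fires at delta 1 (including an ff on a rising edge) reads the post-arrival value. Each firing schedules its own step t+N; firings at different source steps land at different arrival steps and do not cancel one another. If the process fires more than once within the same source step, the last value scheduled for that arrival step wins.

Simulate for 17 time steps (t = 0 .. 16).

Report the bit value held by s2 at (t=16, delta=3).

0

t0.Δ0 s8=0 s2=1 s3=1 clk=0 s0=1 s5=0 s6=0 s4=0 s7=0
t0.Δ1 s8=0 s2=1 s3=1 clk=1 s0=1 s5=0 s6=0 s4=0 s7=0
t0.Δ2 s8=0 s2=1 s3=1 clk=1 s0=1 s5=0 s6=0 s4=1 s7=0
t0.Δ3 s8=0 s2=0 s3=0 clk=1 s0=1 s5=0 s6=0 s4=1 s7=0
t0.Δ4 s8=0 s2=0 s3=1 clk=1 s0=1 s5=0 s6=0 s4=1 s7=0
t1.Δ0 s8=0 s2=0 s3=1 clk=1 s0=1 s5=0 s6=0 s4=1 s7=0
t1.Δ1 s8=0 s2=0 s3=1 clk=0 s0=1 s5=0 s6=0 s4=1 s7=0
t2.Δ0 s8=0 s2=0 s3=1 clk=0 s0=1 s5=0 s6=0 s4=1 s7=0
t2.Δ1 s8=0 s2=0 s3=1 clk=1 s0=1 s5=0 s6=0 s4=1 s7=0
t2.Δ2 s8=0 s2=0 s3=1 clk=1 s0=1 s5=0 s6=0 s4=0 s7=0
t2.Δ3 s8=0 s2=1 s3=0 clk=1 s0=1 s5=0 s6=0 s4=0 s7=0
t2.Δ4 s8=0 s2=1 s3=1 clk=1 s0=1 s5=0 s6=0 s4=0 s7=0
t3.Δ0 s8=0 s2=1 s3=1 clk=1 s0=1 s5=0 s6=0 s4=0 s7=0
t3.Δ1 s8=0 s2=1 s3=1 clk=0 s0=1 s5=0 s6=0 s4=0 s7=0
t4.Δ0 s8=0 s2=1 s3=1 clk=0 s0=1 s5=0 s6=0 s4=0 s7=0
t4.Δ1 s8=0 s2=1 s3=1 clk=1 s0=1 s5=0 s6=0 s4=0 s7=0
t4.Δ2 s8=0 s2=1 s3=1 clk=1 s0=1 s5=0 s6=0 s4=1 s7=0
t4.Δ3 s8=0 s2=0 s3=0 clk=1 s0=1 s5=0 s6=0 s4=1 s7=0
t4.Δ4 s8=0 s2=0 s3=1 clk=1 s0=1 s5=0 s6=0 s4=1 s7=0
t5.Δ0 s8=0 s2=0 s3=1 clk=1 s0=1 s5=0 s6=0 s4=1 s7=0
t5.Δ1 s8=0 s2=0 s3=1 clk=0 s0=1 s5=0 s6=0 s4=1 s7=0
t6.Δ0 s8=0 s2=0 s3=1 clk=0 s0=1 s5=0 s6=0 s4=1 s7=0
t6.Δ1 s8=0 s2=0 s3=1 clk=1 s0=1 s5=0 s6=0 s4=1 s7=0
t6.Δ2 s8=0 s2=0 s3=1 clk=1 s0=1 s5=0 s6=0 s4=0 s7=0
t6.Δ3 s8=0 s2=1 s3=0 clk=1 s0=1 s5=0 s6=0 s4=0 s7=0
t6.Δ4 s8=0 s2=1 s3=1 clk=1 s0=1 s5=0 s6=0 s4=0 s7=0
t7.Δ0 s8=0 s2=1 s3=1 clk=1 s0=1 s5=0 s6=0 s4=0 s7=0
t7.Δ1 s8=0 s2=1 s3=1 clk=0 s0=1 s5=0 s6=0 s4=0 s7=0
t8.Δ0 s8=0 s2=1 s3=1 clk=0 s0=1 s5=0 s6=0 s4=0 s7=0
t8.Δ1 s8=0 s2=1 s3=1 clk=1 s0=1 s5=0 s6=0 s4=0 s7=0
t8.Δ2 s8=0 s2=1 s3=1 clk=1 s0=1 s5=0 s6=0 s4=1 s7=0
t8.Δ3 s8=0 s2=0 s3=0 clk=1 s0=1 s5=0 s6=0 s4=1 s7=0
t8.Δ4 s8=0 s2=0 s3=1 clk=1 s0=1 s5=0 s6=0 s4=1 s7=0
t9.Δ0 s8=0 s2=0 s3=1 clk=1 s0=1 s5=0 s6=0 s4=1 s7=0
t9.Δ1 s8=0 s2=0 s3=1 clk=0 s0=1 s5=0 s6=0 s4=1 s7=0
t10.Δ0 s8=0 s2=0 s3=1 clk=0 s0=1 s5=0 s6=0 s4=1 s7=0
t10.Δ1 s8=0 s2=0 s3=1 clk=1 s0=1 s5=0 s6=0 s4=1 s7=0
t10.Δ2 s8=0 s2=0 s3=1 clk=1 s0=1 s5=0 s6=0 s4=0 s7=0
t10.Δ3 s8=0 s2=1 s3=0 clk=1 s0=1 s5=0 s6=0 s4=0 s7=0
t10.Δ4 s8=0 s2=1 s3=1 clk=1 s0=1 s5=0 s6=0 s4=0 s7=0
t11.Δ0 s8=0 s2=1 s3=1 clk=1 s0=1 s5=0 s6=0 s4=0 s7=0
t11.Δ1 s8=0 s2=1 s3=1 clk=0 s0=1 s5=0 s6=0 s4=0 s7=0
t12.Δ0 s8=0 s2=1 s3=1 clk=0 s0=1 s5=0 s6=0 s4=0 s7=0
t12.Δ1 s8=0 s2=1 s3=1 clk=1 s0=1 s5=0 s6=0 s4=0 s7=0
t12.Δ2 s8=0 s2=1 s3=1 clk=1 s0=1 s5=0 s6=0 s4=1 s7=0
t12.Δ3 s8=0 s2=0 s3=0 clk=1 s0=1 s5=0 s6=0 s4=1 s7=0
t12.Δ4 s8=0 s2=0 s3=1 clk=1 s0=1 s5=0 s6=0 s4=1 s7=0
t13.Δ0 s8=0 s2=0 s3=1 clk=1 s0=1 s5=0 s6=0 s4=1 s7=0
t13.Δ1 s8=0 s2=0 s3=1 clk=0 s0=1 s5=0 s6=0 s4=1 s7=0
t14.Δ0 s8=0 s2=0 s3=1 clk=0 s0=1 s5=0 s6=0 s4=1 s7=0
t14.Δ1 s8=0 s2=0 s3=1 clk=1 s0=1 s5=0 s6=0 s4=1 s7=0
t14.Δ2 s8=0 s2=0 s3=1 clk=1 s0=1 s5=0 s6=0 s4=0 s7=0
t14.Δ3 s8=0 s2=1 s3=0 clk=1 s0=1 s5=0 s6=0 s4=0 s7=0
t14.Δ4 s8=0 s2=1 s3=1 clk=1 s0=1 s5=0 s6=0 s4=0 s7=0
t15.Δ0 s8=0 s2=1 s3=1 clk=1 s0=1 s5=0 s6=0 s4=0 s7=0
t15.Δ1 s8=0 s2=1 s3=1 clk=0 s0=1 s5=0 s6=0 s4=0 s7=0
t16.Δ0 s8=0 s2=1 s3=1 clk=0 s0=1 s5=0 s6=0 s4=0 s7=0
t16.Δ1 s8=0 s2=1 s3=1 clk=1 s0=1 s5=0 s6=0 s4=0 s7=0
t16.Δ2 s8=0 s2=1 s3=1 clk=1 s0=1 s5=0 s6=0 s4=1 s7=0
t16.Δ3 s8=0 s2=0 s3=0 clk=1 s0=1 s5=0 s6=0 s4=1 s7=0
t16.Δ4 s8=0 s2=0 s3=1 clk=1 s0=1 s5=0 s6=0 s4=1 s7=0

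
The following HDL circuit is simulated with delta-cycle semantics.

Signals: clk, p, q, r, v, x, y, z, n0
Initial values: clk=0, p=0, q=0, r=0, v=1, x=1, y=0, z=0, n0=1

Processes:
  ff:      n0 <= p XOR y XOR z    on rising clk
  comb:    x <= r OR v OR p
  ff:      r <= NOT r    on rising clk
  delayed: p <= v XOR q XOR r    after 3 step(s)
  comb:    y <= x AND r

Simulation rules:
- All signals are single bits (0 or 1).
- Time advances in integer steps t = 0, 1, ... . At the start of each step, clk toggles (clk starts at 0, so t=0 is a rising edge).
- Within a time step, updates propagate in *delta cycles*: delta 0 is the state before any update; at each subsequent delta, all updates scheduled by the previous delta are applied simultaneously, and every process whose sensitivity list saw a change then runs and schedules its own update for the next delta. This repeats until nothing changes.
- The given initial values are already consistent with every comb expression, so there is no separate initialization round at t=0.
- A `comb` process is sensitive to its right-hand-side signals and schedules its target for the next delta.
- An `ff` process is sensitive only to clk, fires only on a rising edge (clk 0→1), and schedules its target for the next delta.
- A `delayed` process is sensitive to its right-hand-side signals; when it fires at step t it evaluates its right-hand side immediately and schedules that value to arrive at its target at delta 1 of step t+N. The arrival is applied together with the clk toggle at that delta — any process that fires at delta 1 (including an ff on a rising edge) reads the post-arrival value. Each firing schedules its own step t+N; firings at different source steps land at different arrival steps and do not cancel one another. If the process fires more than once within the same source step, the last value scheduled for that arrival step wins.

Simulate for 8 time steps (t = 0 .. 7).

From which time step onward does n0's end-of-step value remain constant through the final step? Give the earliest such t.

4

t0.Δ0 x=1 r=0 y=0 q=0 z=0 v=1 n0=1 p=0 clk=0
t0.Δ1 x=1 r=0 y=0 q=0 z=0 v=1 n0=1 p=0 clk=1
t0.Δ2 x=1 r=1 y=0 q=0 z=0 v=1 n0=0 p=0 clk=1
t0.Δ3 x=1 r=1 y=1 q=0 z=0 v=1 n0=0 p=0 clk=1
t1.Δ0 x=1 r=1 y=1 q=0 z=0 v=1 n0=0 p=0 clk=1
t1.Δ1 x=1 r=1 y=1 q=0 z=0 v=1 n0=0 p=0 clk=0
t2.Δ0 x=1 r=1 y=1 q=0 z=0 v=1 n0=0 p=0 clk=0
t2.Δ1 x=1 r=1 y=1 q=0 z=0 v=1 n0=0 p=0 clk=1
t2.Δ2 x=1 r=0 y=1 q=0 z=0 v=1 n0=1 p=0 clk=1
t2.Δ3 x=1 r=0 y=0 q=0 z=0 v=1 n0=1 p=0 clk=1
t3.Δ0 x=1 r=0 y=0 q=0 z=0 v=1 n0=1 p=0 clk=1
t3.Δ1 x=1 r=0 y=0 q=0 z=0 v=1 n0=1 p=0 clk=0
t4.Δ0 x=1 r=0 y=0 q=0 z=0 v=1 n0=1 p=0 clk=0
t4.Δ1 x=1 r=0 y=0 q=0 z=0 v=1 n0=1 p=0 clk=1
t4.Δ2 x=1 r=1 y=0 q=0 z=0 v=1 n0=0 p=0 clk=1
t4.Δ3 x=1 r=1 y=1 q=0 z=0 v=1 n0=0 p=0 clk=1
t5.Δ0 x=1 r=1 y=1 q=0 z=0 v=1 n0=0 p=0 clk=1
t5.Δ1 x=1 r=1 y=1 q=0 z=0 v=1 n0=0 p=1 clk=0
t6.Δ0 x=1 r=1 y=1 q=0 z=0 v=1 n0=0 p=1 clk=0
t6.Δ1 x=1 r=1 y=1 q=0 z=0 v=1 n0=0 p=1 clk=1
t6.Δ2 x=1 r=0 y=1 q=0 z=0 v=1 n0=0 p=1 clk=1
t6.Δ3 x=1 r=0 y=0 q=0 z=0 v=1 n0=0 p=1 clk=1
t7.Δ0 x=1 r=0 y=0 q=0 z=0 v=1 n0=0 p=1 clk=1
t7.Δ1 x=1 r=0 y=0 q=0 z=0 v=1 n0=0 p=0 clk=0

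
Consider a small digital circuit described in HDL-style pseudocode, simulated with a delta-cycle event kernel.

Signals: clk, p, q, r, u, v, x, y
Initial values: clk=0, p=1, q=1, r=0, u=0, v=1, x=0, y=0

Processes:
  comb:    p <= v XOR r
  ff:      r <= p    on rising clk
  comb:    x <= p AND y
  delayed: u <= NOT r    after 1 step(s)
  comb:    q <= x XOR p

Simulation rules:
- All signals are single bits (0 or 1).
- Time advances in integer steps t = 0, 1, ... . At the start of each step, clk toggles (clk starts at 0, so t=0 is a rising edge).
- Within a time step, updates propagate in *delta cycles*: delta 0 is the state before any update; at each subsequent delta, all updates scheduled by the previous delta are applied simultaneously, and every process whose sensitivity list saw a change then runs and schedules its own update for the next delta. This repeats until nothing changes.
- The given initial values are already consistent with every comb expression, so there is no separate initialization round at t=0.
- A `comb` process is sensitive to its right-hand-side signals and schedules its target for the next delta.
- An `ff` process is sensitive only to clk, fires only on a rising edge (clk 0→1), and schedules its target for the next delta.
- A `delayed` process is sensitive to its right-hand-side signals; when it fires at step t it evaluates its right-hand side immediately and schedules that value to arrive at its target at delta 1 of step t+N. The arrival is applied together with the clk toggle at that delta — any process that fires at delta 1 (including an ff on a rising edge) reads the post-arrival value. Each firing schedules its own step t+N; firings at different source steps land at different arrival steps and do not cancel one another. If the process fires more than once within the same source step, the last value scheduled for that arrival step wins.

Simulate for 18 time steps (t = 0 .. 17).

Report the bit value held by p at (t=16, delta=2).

t0.Δ0 v=1 x=0 p=1 y=0 u=0 clk=0 r=0 q=1
t0.Δ1 v=1 x=0 p=1 y=0 u=0 clk=1 r=0 q=1
t0.Δ2 v=1 x=0 p=1 y=0 u=0 clk=1 r=1 q=1
t0.Δ3 v=1 x=0 p=0 y=0 u=0 clk=1 r=1 q=1
t0.Δ4 v=1 x=0 p=0 y=0 u=0 clk=1 r=1 q=0
t1.Δ0 v=1 x=0 p=0 y=0 u=0 clk=1 r=1 q=0
t1.Δ1 v=1 x=0 p=0 y=0 u=0 clk=0 r=1 q=0
t2.Δ0 v=1 x=0 p=0 y=0 u=0 clk=0 r=1 q=0
t2.Δ1 v=1 x=0 p=0 y=0 u=0 clk=1 r=1 q=0
t2.Δ2 v=1 x=0 p=0 y=0 u=0 clk=1 r=0 q=0
t2.Δ3 v=1 x=0 p=1 y=0 u=0 clk=1 r=0 q=0
t2.Δ4 v=1 x=0 p=1 y=0 u=0 clk=1 r=0 q=1
t3.Δ0 v=1 x=0 p=1 y=0 u=0 clk=1 r=0 q=1
t3.Δ1 v=1 x=0 p=1 y=0 u=1 clk=0 r=0 q=1
t4.Δ0 v=1 x=0 p=1 y=0 u=1 clk=0 r=0 q=1
t4.Δ1 v=1 x=0 p=1 y=0 u=1 clk=1 r=0 q=1
t4.Δ2 v=1 x=0 p=1 y=0 u=1 clk=1 r=1 q=1
t4.Δ3 v=1 x=0 p=0 y=0 u=1 clk=1 r=1 q=1
t4.Δ4 v=1 x=0 p=0 y=0 u=1 clk=1 r=1 q=0
t5.Δ0 v=1 x=0 p=0 y=0 u=1 clk=1 r=1 q=0
t5.Δ1 v=1 x=0 p=0 y=0 u=0 clk=0 r=1 q=0
t6.Δ0 v=1 x=0 p=0 y=0 u=0 clk=0 r=1 q=0
t6.Δ1 v=1 x=0 p=0 y=0 u=0 clk=1 r=1 q=0
t6.Δ2 v=1 x=0 p=0 y=0 u=0 clk=1 r=0 q=0
t6.Δ3 v=1 x=0 p=1 y=0 u=0 clk=1 r=0 q=0
t6.Δ4 v=1 x=0 p=1 y=0 u=0 clk=1 r=0 q=1
t7.Δ0 v=1 x=0 p=1 y=0 u=0 clk=1 r=0 q=1
t7.Δ1 v=1 x=0 p=1 y=0 u=1 clk=0 r=0 q=1
t8.Δ0 v=1 x=0 p=1 y=0 u=1 clk=0 r=0 q=1
t8.Δ1 v=1 x=0 p=1 y=0 u=1 clk=1 r=0 q=1
t8.Δ2 v=1 x=0 p=1 y=0 u=1 clk=1 r=1 q=1
t8.Δ3 v=1 x=0 p=0 y=0 u=1 clk=1 r=1 q=1
t8.Δ4 v=1 x=0 p=0 y=0 u=1 clk=1 r=1 q=0
t9.Δ0 v=1 x=0 p=0 y=0 u=1 clk=1 r=1 q=0
t9.Δ1 v=1 x=0 p=0 y=0 u=0 clk=0 r=1 q=0
t10.Δ0 v=1 x=0 p=0 y=0 u=0 clk=0 r=1 q=0
t10.Δ1 v=1 x=0 p=0 y=0 u=0 clk=1 r=1 q=0
t10.Δ2 v=1 x=0 p=0 y=0 u=0 clk=1 r=0 q=0
t10.Δ3 v=1 x=0 p=1 y=0 u=0 clk=1 r=0 q=0
t10.Δ4 v=1 x=0 p=1 y=0 u=0 clk=1 r=0 q=1
t11.Δ0 v=1 x=0 p=1 y=0 u=0 clk=1 r=0 q=1
t11.Δ1 v=1 x=0 p=1 y=0 u=1 clk=0 r=0 q=1
t12.Δ0 v=1 x=0 p=1 y=0 u=1 clk=0 r=0 q=1
t12.Δ1 v=1 x=0 p=1 y=0 u=1 clk=1 r=0 q=1
t12.Δ2 v=1 x=0 p=1 y=0 u=1 clk=1 r=1 q=1
t12.Δ3 v=1 x=0 p=0 y=0 u=1 clk=1 r=1 q=1
t12.Δ4 v=1 x=0 p=0 y=0 u=1 clk=1 r=1 q=0
t13.Δ0 v=1 x=0 p=0 y=0 u=1 clk=1 r=1 q=0
t13.Δ1 v=1 x=0 p=0 y=0 u=0 clk=0 r=1 q=0
t14.Δ0 v=1 x=0 p=0 y=0 u=0 clk=0 r=1 q=0
t14.Δ1 v=1 x=0 p=0 y=0 u=0 clk=1 r=1 q=0
t14.Δ2 v=1 x=0 p=0 y=0 u=0 clk=1 r=0 q=0
t14.Δ3 v=1 x=0 p=1 y=0 u=0 clk=1 r=0 q=0
t14.Δ4 v=1 x=0 p=1 y=0 u=0 clk=1 r=0 q=1
t15.Δ0 v=1 x=0 p=1 y=0 u=0 clk=1 r=0 q=1
t15.Δ1 v=1 x=0 p=1 y=0 u=1 clk=0 r=0 q=1
t16.Δ0 v=1 x=0 p=1 y=0 u=1 clk=0 r=0 q=1
t16.Δ1 v=1 x=0 p=1 y=0 u=1 clk=1 r=0 q=1
t16.Δ2 v=1 x=0 p=1 y=0 u=1 clk=1 r=1 q=1
t16.Δ3 v=1 x=0 p=0 y=0 u=1 clk=1 r=1 q=1
t16.Δ4 v=1 x=0 p=0 y=0 u=1 clk=1 r=1 q=0
t17.Δ0 v=1 x=0 p=0 y=0 u=1 clk=1 r=1 q=0
t17.Δ1 v=1 x=0 p=0 y=0 u=0 clk=0 r=1 q=0

1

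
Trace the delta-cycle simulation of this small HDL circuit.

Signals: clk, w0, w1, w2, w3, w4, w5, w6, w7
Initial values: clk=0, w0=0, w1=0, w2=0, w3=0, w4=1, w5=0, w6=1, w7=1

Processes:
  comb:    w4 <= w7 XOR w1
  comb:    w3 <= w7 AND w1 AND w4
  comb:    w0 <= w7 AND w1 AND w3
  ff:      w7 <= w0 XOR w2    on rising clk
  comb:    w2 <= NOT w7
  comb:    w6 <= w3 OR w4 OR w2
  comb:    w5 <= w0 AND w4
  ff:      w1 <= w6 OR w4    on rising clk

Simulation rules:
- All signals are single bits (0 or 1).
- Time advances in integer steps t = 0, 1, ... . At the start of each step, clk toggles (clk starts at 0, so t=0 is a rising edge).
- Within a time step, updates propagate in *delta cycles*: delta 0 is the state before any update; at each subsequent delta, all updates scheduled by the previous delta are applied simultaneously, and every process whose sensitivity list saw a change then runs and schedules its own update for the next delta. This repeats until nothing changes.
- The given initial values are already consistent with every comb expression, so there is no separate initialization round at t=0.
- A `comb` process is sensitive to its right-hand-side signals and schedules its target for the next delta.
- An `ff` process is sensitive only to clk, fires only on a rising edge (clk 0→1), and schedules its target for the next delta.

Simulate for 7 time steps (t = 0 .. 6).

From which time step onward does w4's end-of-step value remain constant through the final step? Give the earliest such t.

2

[bits: w4,clk,w5,w1,w0,w2,w3,w7,w6]
t=0: Δ0=100000011 Δ1=110000011 Δ2=110100001 Δ3=110101001 | 3Δ
t=1: Δ0=110101001 Δ1=100101001 | 1Δ
t=2: Δ0=100101001 Δ1=110101001 Δ2=110101011 Δ3=010100111 Δ4=010110011 Δ5=010100010 | 5Δ
t=3: Δ0=010100010 Δ1=000100010 | 1Δ
t=4: Δ0=000100010 Δ1=010100010 Δ2=010000000 Δ3=010001000 Δ4=010001001 | 4Δ
t=5: Δ0=010001001 Δ1=000001001 | 1Δ
t=6: Δ0=000001001 Δ1=010001001 Δ2=010101011 Δ3=010100011 Δ4=010100010 | 4Δ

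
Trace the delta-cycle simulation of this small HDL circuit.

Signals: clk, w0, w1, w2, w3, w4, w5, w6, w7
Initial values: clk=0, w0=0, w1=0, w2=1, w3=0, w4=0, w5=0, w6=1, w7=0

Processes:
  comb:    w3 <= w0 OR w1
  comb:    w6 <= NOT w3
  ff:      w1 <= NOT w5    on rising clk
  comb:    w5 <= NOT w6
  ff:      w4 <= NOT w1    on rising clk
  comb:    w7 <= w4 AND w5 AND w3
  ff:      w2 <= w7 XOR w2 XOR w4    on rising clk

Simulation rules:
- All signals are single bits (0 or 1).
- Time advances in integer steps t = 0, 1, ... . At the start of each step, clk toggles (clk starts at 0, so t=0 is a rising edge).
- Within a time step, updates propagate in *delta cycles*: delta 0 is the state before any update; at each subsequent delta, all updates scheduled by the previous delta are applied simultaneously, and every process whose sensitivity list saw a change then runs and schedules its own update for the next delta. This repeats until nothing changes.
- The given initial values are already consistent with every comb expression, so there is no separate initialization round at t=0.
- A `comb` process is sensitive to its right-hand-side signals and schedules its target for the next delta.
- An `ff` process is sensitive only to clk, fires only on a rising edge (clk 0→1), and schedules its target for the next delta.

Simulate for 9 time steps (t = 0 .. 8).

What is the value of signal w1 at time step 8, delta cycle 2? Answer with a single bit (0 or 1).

t=0 Δ0: w3=0 w6=1 w2=1 w4=0 w5=0 clk=0 w7=0 w1=0 w0=0
  Δ1: clk:0→1
  Δ2: w4:0→1, w1:0→1
  Δ3: w3:0→1
  Δ4: w6:1→0
  Δ5: w5:0→1
  Δ6: w7:0→1
  (6Δ to stable)
t=1 Δ0: w3=1 w6=0 w2=1 w4=1 w5=1 clk=1 w7=1 w1=1 w0=0
  Δ1: clk:1→0
  (1Δ to stable)
t=2 Δ0: w3=1 w6=0 w2=1 w4=1 w5=1 clk=0 w7=1 w1=1 w0=0
  Δ1: clk:0→1
  Δ2: w4:1→0, w1:1→0
  Δ3: w3:1→0, w7:1→0
  Δ4: w6:0→1
  Δ5: w5:1→0
  (5Δ to stable)
t=3 Δ0: w3=0 w6=1 w2=1 w4=0 w5=0 clk=1 w7=0 w1=0 w0=0
  Δ1: clk:1→0
  (1Δ to stable)
t=4 Δ0: w3=0 w6=1 w2=1 w4=0 w5=0 clk=0 w7=0 w1=0 w0=0
  Δ1: clk:0→1
  Δ2: w4:0→1, w1:0→1
  Δ3: w3:0→1
  Δ4: w6:1→0
  Δ5: w5:0→1
  Δ6: w7:0→1
  (6Δ to stable)
t=5 Δ0: w3=1 w6=0 w2=1 w4=1 w5=1 clk=1 w7=1 w1=1 w0=0
  Δ1: clk:1→0
  (1Δ to stable)
t=6 Δ0: w3=1 w6=0 w2=1 w4=1 w5=1 clk=0 w7=1 w1=1 w0=0
  Δ1: clk:0→1
  Δ2: w4:1→0, w1:1→0
  Δ3: w3:1→0, w7:1→0
  Δ4: w6:0→1
  Δ5: w5:1→0
  (5Δ to stable)
t=7 Δ0: w3=0 w6=1 w2=1 w4=0 w5=0 clk=1 w7=0 w1=0 w0=0
  Δ1: clk:1→0
  (1Δ to stable)
t=8 Δ0: w3=0 w6=1 w2=1 w4=0 w5=0 clk=0 w7=0 w1=0 w0=0
  Δ1: clk:0→1
  Δ2: w4:0→1, w1:0→1
  Δ3: w3:0→1
  Δ4: w6:1→0
  Δ5: w5:0→1
  Δ6: w7:0→1
  (6Δ to stable)

1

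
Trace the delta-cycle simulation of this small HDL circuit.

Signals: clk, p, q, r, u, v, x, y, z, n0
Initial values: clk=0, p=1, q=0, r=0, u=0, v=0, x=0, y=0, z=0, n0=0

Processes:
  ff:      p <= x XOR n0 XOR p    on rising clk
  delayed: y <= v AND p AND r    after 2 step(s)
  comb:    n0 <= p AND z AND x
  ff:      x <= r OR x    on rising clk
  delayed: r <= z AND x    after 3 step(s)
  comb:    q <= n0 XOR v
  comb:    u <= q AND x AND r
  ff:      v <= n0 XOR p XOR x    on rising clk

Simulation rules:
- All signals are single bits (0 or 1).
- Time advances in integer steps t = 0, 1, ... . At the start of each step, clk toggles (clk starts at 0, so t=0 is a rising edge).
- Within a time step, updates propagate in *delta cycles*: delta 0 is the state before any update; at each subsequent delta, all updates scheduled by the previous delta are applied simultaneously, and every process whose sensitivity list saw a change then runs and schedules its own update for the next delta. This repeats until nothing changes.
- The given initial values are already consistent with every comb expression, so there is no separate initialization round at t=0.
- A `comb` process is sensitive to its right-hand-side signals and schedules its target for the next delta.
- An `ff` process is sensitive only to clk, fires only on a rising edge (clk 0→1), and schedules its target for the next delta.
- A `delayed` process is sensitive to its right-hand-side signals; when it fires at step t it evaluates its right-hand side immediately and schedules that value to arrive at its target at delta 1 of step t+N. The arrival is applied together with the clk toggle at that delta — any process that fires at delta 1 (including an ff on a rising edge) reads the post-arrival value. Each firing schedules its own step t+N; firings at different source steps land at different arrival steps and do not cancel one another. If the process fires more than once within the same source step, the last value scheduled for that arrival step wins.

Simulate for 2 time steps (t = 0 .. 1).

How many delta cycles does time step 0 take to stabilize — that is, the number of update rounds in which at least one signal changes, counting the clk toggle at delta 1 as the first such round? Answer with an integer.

3

[bits: u,z,clk,y,p,r,x,q,v,n0]
t=0: Δ0=0000100000 Δ1=0010100000 Δ2=0010100010 Δ3=0010100110 | 3Δ
t=1: Δ0=0010100110 Δ1=0000100110 | 1Δ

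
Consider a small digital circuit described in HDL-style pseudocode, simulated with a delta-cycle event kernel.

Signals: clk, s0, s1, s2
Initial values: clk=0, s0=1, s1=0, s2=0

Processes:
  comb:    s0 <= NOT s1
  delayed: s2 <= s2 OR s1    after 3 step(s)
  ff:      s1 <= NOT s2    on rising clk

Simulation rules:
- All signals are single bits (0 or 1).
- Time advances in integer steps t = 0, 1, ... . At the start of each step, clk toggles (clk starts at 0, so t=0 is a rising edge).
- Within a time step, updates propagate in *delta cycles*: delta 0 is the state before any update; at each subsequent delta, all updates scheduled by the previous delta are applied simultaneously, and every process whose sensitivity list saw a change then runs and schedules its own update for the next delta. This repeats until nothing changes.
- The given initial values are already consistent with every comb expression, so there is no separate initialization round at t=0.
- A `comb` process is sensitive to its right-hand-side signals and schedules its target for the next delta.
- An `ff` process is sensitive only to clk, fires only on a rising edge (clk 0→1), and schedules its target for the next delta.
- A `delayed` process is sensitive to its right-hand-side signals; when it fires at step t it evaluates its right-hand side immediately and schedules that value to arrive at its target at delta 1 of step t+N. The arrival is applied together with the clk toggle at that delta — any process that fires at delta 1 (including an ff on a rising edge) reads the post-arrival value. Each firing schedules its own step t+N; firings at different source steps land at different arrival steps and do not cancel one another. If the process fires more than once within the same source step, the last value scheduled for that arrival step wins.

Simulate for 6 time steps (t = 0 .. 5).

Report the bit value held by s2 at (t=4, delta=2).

[bits: s1,s2,clk,s0]
t=0: Δ0=0001 Δ1=0011 Δ2=1011 Δ3=1010 | 3Δ
t=1: Δ0=1010 Δ1=1000 | 1Δ
t=2: Δ0=1000 Δ1=1010 | 1Δ
t=3: Δ0=1010 Δ1=1100 | 1Δ
t=4: Δ0=1100 Δ1=1110 Δ2=0110 Δ3=0111 | 3Δ
t=5: Δ0=0111 Δ1=0101 | 1Δ

1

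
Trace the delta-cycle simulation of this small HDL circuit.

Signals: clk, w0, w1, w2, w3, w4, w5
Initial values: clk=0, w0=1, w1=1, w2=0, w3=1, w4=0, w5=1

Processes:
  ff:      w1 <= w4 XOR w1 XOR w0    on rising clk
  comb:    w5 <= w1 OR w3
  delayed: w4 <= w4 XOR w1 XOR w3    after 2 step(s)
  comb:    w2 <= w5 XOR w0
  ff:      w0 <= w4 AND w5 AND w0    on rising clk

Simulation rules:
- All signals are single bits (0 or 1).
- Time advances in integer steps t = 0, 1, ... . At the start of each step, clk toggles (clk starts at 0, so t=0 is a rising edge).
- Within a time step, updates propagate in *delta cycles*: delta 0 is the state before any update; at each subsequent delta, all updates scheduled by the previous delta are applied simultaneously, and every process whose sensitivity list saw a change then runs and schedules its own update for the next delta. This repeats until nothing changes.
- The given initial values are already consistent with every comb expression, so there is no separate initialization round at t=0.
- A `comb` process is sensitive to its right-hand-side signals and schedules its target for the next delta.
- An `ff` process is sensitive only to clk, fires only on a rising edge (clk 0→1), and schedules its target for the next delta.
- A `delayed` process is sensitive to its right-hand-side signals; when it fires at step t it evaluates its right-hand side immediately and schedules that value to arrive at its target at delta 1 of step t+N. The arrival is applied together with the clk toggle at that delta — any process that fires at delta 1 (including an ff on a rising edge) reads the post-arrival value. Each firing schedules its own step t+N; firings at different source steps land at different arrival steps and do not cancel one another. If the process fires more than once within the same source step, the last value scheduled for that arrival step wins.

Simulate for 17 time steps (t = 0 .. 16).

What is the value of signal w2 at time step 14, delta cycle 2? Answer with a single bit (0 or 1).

1

t0.Δ0 w2=0 w5=1 w1=1 w4=0 w0=1 clk=0 w3=1
t0.Δ1 w2=0 w5=1 w1=1 w4=0 w0=1 clk=1 w3=1
t0.Δ2 w2=0 w5=1 w1=0 w4=0 w0=0 clk=1 w3=1
t0.Δ3 w2=1 w5=1 w1=0 w4=0 w0=0 clk=1 w3=1
t1.Δ0 w2=1 w5=1 w1=0 w4=0 w0=0 clk=1 w3=1
t1.Δ1 w2=1 w5=1 w1=0 w4=0 w0=0 clk=0 w3=1
t2.Δ0 w2=1 w5=1 w1=0 w4=0 w0=0 clk=0 w3=1
t2.Δ1 w2=1 w5=1 w1=0 w4=1 w0=0 clk=1 w3=1
t2.Δ2 w2=1 w5=1 w1=1 w4=1 w0=0 clk=1 w3=1
t3.Δ0 w2=1 w5=1 w1=1 w4=1 w0=0 clk=1 w3=1
t3.Δ1 w2=1 w5=1 w1=1 w4=1 w0=0 clk=0 w3=1
t4.Δ0 w2=1 w5=1 w1=1 w4=1 w0=0 clk=0 w3=1
t4.Δ1 w2=1 w5=1 w1=1 w4=1 w0=0 clk=1 w3=1
t4.Δ2 w2=1 w5=1 w1=0 w4=1 w0=0 clk=1 w3=1
t5.Δ0 w2=1 w5=1 w1=0 w4=1 w0=0 clk=1 w3=1
t5.Δ1 w2=1 w5=1 w1=0 w4=1 w0=0 clk=0 w3=1
t6.Δ0 w2=1 w5=1 w1=0 w4=1 w0=0 clk=0 w3=1
t6.Δ1 w2=1 w5=1 w1=0 w4=0 w0=0 clk=1 w3=1
t7.Δ0 w2=1 w5=1 w1=0 w4=0 w0=0 clk=1 w3=1
t7.Δ1 w2=1 w5=1 w1=0 w4=0 w0=0 clk=0 w3=1
t8.Δ0 w2=1 w5=1 w1=0 w4=0 w0=0 clk=0 w3=1
t8.Δ1 w2=1 w5=1 w1=0 w4=1 w0=0 clk=1 w3=1
t8.Δ2 w2=1 w5=1 w1=1 w4=1 w0=0 clk=1 w3=1
t9.Δ0 w2=1 w5=1 w1=1 w4=1 w0=0 clk=1 w3=1
t9.Δ1 w2=1 w5=1 w1=1 w4=1 w0=0 clk=0 w3=1
t10.Δ0 w2=1 w5=1 w1=1 w4=1 w0=0 clk=0 w3=1
t10.Δ1 w2=1 w5=1 w1=1 w4=1 w0=0 clk=1 w3=1
t10.Δ2 w2=1 w5=1 w1=0 w4=1 w0=0 clk=1 w3=1
t11.Δ0 w2=1 w5=1 w1=0 w4=1 w0=0 clk=1 w3=1
t11.Δ1 w2=1 w5=1 w1=0 w4=1 w0=0 clk=0 w3=1
t12.Δ0 w2=1 w5=1 w1=0 w4=1 w0=0 clk=0 w3=1
t12.Δ1 w2=1 w5=1 w1=0 w4=0 w0=0 clk=1 w3=1
t13.Δ0 w2=1 w5=1 w1=0 w4=0 w0=0 clk=1 w3=1
t13.Δ1 w2=1 w5=1 w1=0 w4=0 w0=0 clk=0 w3=1
t14.Δ0 w2=1 w5=1 w1=0 w4=0 w0=0 clk=0 w3=1
t14.Δ1 w2=1 w5=1 w1=0 w4=1 w0=0 clk=1 w3=1
t14.Δ2 w2=1 w5=1 w1=1 w4=1 w0=0 clk=1 w3=1
t15.Δ0 w2=1 w5=1 w1=1 w4=1 w0=0 clk=1 w3=1
t15.Δ1 w2=1 w5=1 w1=1 w4=1 w0=0 clk=0 w3=1
t16.Δ0 w2=1 w5=1 w1=1 w4=1 w0=0 clk=0 w3=1
t16.Δ1 w2=1 w5=1 w1=1 w4=1 w0=0 clk=1 w3=1
t16.Δ2 w2=1 w5=1 w1=0 w4=1 w0=0 clk=1 w3=1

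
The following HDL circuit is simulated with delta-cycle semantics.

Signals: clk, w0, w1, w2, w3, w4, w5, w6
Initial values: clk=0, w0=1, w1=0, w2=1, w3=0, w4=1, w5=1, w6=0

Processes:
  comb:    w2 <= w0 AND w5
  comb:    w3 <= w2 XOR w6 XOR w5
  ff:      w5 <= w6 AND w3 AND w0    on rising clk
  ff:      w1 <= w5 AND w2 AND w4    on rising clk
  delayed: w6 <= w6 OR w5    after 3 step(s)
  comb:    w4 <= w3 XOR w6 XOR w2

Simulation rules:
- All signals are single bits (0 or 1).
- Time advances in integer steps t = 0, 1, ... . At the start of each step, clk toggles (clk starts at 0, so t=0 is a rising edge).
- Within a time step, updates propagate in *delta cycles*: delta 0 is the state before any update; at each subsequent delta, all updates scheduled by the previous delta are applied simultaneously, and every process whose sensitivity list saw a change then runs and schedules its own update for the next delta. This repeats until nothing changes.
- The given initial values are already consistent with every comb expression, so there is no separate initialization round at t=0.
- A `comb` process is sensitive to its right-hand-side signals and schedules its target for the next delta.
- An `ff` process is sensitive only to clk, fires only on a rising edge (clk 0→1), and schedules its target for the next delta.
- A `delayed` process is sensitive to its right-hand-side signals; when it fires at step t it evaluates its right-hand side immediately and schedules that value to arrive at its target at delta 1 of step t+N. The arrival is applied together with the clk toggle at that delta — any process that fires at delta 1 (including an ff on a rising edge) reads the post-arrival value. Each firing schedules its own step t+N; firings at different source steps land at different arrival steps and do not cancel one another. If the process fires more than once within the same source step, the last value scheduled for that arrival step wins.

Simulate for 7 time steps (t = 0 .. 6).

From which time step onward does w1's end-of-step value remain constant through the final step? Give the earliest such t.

t=0 Δ0: w0=1 w2=1 w5=1 w4=1 w1=0 w3=0 w6=0 clk=0
  Δ1: clk:0→1
  Δ2: w5:1→0, w1:0→1
  Δ3: w2:1→0, w3:0→1
  Δ4: w3:1→0
  Δ5: w4:1→0
  (5Δ to stable)
t=1 Δ0: w0=1 w2=0 w5=0 w4=0 w1=1 w3=0 w6=0 clk=1
  Δ1: clk:1→0
  (1Δ to stable)
t=2 Δ0: w0=1 w2=0 w5=0 w4=0 w1=1 w3=0 w6=0 clk=0
  Δ1: clk:0→1
  Δ2: w1:1→0
  (2Δ to stable)
t=3 Δ0: w0=1 w2=0 w5=0 w4=0 w1=0 w3=0 w6=0 clk=1
  Δ1: clk:1→0
  (1Δ to stable)
t=4 Δ0: w0=1 w2=0 w5=0 w4=0 w1=0 w3=0 w6=0 clk=0
  Δ1: clk:0→1
  (1Δ to stable)
t=5 Δ0: w0=1 w2=0 w5=0 w4=0 w1=0 w3=0 w6=0 clk=1
  Δ1: clk:1→0
  (1Δ to stable)
t=6 Δ0: w0=1 w2=0 w5=0 w4=0 w1=0 w3=0 w6=0 clk=0
  Δ1: clk:0→1
  (1Δ to stable)

2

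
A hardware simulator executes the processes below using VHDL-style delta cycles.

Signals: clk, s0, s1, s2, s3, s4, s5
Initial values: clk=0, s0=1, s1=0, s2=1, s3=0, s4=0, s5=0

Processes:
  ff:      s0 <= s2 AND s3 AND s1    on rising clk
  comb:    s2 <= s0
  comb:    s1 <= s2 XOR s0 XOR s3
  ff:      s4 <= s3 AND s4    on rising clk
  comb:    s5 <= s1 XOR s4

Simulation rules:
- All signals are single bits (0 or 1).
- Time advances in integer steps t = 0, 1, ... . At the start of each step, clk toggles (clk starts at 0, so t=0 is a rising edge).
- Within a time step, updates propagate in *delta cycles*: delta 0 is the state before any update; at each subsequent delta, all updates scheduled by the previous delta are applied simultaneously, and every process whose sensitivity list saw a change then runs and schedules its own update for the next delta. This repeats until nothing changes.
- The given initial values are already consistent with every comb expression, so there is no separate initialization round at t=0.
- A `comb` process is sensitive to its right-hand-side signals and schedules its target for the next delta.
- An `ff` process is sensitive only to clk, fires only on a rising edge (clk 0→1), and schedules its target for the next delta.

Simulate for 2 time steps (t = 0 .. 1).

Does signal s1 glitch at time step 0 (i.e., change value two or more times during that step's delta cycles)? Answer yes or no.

t0.Δ0 s0=1 s3=0 s5=0 s1=0 clk=0 s2=1 s4=0
t0.Δ1 s0=1 s3=0 s5=0 s1=0 clk=1 s2=1 s4=0
t0.Δ2 s0=0 s3=0 s5=0 s1=0 clk=1 s2=1 s4=0
t0.Δ3 s0=0 s3=0 s5=0 s1=1 clk=1 s2=0 s4=0
t0.Δ4 s0=0 s3=0 s5=1 s1=0 clk=1 s2=0 s4=0
t0.Δ5 s0=0 s3=0 s5=0 s1=0 clk=1 s2=0 s4=0
t1.Δ0 s0=0 s3=0 s5=0 s1=0 clk=1 s2=0 s4=0
t1.Δ1 s0=0 s3=0 s5=0 s1=0 clk=0 s2=0 s4=0

yes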